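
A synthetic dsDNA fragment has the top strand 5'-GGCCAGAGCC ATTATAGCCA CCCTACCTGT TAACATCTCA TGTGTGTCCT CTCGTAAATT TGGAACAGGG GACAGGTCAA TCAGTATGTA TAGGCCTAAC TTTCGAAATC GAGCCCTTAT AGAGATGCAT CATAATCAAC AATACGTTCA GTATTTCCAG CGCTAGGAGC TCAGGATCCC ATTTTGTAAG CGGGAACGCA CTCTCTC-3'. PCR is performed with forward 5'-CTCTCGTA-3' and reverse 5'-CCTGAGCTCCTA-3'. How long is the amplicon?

127 bp

The forward primer matches the template at positions 49–56.
Reverse complement of the reverse primer: TAGGAGCTCAGG. This occurs on the top strand at positions 164–175.
Amplicon spans positions 49–175: 127 bp.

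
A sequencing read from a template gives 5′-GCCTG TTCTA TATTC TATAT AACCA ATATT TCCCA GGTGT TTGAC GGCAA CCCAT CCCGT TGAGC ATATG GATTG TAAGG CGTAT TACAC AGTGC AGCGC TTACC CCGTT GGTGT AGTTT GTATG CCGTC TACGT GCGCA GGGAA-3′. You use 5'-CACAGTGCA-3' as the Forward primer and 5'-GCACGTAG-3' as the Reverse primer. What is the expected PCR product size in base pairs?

50 bp

Scanning the template, CACAGTGCA occurs at positions 88–96; this primer anneals to the bottom strand there with its 3' end pointing downstream.
Taking the reverse complement of GCACGTAG gives CTACGTGC, found at positions 130–137 on the template; the primer anneals here to the top strand with its 3' end pointing upstream.
Product length = (reverse-primer end) − (forward-primer start) + 1 = 137 − 88 + 1 = 50 bp.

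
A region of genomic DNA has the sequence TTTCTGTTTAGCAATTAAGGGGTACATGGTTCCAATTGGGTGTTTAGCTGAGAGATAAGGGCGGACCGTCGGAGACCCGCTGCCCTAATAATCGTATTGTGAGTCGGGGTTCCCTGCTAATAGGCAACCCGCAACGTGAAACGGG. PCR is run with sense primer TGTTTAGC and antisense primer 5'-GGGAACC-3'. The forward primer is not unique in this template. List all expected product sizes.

110 bp, 74 bp

The forward primer TGTTTAGC matches the top strand at positions 5–12, 41–48.
The reverse primer's reverse complement is GGTTCCC, matching at positions 108–114.
Each forward site pairs with the reverse site to give a product ending at position 114: sizes 110, 74 bp.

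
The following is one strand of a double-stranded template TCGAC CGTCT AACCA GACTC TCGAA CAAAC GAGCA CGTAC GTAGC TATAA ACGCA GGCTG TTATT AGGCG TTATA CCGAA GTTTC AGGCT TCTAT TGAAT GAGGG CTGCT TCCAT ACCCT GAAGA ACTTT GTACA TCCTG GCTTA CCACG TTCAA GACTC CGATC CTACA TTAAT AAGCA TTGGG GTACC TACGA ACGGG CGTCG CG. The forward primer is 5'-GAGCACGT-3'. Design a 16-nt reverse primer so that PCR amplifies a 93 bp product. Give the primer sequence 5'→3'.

The forward primer binds at positions 31–38, so a 93 bp product ends at position 31 + 93 − 1 = 123.
The reverse primer anneals to the top strand over positions 108–123, i.e. to GCTTCCATACCCTGAA.
Its sequence written 5'→3' is the reverse complement: TTCAGGGTATGGAAGC.

5'-TTCAGGGTATGGAAGC-3'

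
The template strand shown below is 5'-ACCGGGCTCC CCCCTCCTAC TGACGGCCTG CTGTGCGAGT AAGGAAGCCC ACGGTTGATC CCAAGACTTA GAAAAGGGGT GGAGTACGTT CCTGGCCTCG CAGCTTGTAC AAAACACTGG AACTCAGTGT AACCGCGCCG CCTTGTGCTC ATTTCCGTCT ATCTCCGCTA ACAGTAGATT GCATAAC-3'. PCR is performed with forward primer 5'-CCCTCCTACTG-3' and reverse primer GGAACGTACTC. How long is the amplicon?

81 bp

The forward primer matches the template at positions 12–22.
Reverse complement of the reverse primer: GAGTACGTTCC. This occurs on the top strand at positions 82–92.
The product runs from position 12 to position 92, so its length is 92 − 12 + 1 = 81 bp.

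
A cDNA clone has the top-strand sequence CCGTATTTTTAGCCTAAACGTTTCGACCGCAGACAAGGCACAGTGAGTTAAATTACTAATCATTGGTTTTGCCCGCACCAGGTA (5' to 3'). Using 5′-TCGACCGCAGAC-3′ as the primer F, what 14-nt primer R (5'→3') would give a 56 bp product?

The forward primer binds at positions 23–34, so a 56 bp product ends at position 23 + 56 − 1 = 78.
The reverse primer anneals to the top strand over positions 65–78, i.e. to GGTTTTGCCCGCAC.
Its sequence written 5'→3' is the reverse complement: GTGCGGGCAAAACC.

5'-GTGCGGGCAAAACC-3'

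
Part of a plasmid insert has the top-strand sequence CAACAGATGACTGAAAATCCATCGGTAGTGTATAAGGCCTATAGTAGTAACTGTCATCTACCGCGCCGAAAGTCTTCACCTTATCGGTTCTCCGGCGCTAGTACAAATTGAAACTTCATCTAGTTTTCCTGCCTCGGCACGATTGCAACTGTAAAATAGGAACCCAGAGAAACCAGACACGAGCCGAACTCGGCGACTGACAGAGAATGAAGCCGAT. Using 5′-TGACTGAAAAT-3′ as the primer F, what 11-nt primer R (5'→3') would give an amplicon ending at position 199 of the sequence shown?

5'-CAGTCGCCGAG-3'

The forward primer binds at positions 8–18; the product's 3' end on the top strand is position 199.
The reverse primer anneals to the top strand over positions 189–199, i.e. to CTCGGCGACTG.
Its sequence written 5'→3' is the reverse complement: CAGTCGCCGAG.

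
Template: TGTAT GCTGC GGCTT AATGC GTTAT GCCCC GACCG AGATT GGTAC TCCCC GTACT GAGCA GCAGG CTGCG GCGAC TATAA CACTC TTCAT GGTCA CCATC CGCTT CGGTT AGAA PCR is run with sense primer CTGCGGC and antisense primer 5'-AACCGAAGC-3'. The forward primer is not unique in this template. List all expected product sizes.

104 bp, 45 bp

The forward primer CTGCGGC matches the top strand at positions 7–13, 66–72.
The reverse primer's reverse complement is GCTTCGGTT, matching at positions 102–110.
Each forward site pairs with the reverse site to give a product ending at position 110: sizes 104, 45 bp.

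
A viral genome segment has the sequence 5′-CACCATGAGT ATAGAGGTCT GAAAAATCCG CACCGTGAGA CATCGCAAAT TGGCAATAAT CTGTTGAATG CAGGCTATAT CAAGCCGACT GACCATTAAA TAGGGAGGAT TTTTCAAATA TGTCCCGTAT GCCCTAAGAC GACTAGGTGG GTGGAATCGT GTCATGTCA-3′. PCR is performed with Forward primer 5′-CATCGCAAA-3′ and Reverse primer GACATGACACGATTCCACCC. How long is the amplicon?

The forward primer matches the template at positions 41–49.
Reverse complement of the reverse primer: GGGTGGAATCGTGTCATGTC. This occurs on the top strand at positions 149–168.
Product length = (reverse-primer end) − (forward-primer start) + 1 = 168 − 41 + 1 = 128 bp.

128 bp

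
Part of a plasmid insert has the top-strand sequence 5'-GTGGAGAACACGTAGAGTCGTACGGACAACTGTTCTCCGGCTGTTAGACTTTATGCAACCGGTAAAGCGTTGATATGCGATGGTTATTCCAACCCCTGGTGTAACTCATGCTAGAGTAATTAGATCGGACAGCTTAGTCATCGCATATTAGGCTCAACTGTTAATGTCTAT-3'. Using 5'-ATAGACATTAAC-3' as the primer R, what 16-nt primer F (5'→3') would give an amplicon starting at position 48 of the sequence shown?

5'-ACTTTATGCAACCGGT-3'

The reverse primer's reverse complement GTTAATGTCTAT matches the template at positions 160–171; the product starts at position 48.
The forward primer is identical to the top strand over positions 48–63: ACTTTATGCAACCGGT.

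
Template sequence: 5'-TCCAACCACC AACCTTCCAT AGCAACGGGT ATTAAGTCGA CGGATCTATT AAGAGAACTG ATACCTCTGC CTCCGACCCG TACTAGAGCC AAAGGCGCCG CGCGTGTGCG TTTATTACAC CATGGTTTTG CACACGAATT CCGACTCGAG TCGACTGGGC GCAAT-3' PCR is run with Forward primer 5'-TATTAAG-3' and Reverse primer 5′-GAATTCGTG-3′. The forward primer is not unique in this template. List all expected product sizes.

The forward primer TATTAAG matches the top strand at positions 30–36, 47–53.
The reverse primer's reverse complement is CACGAATTC, matching at positions 133–141.
Each forward site pairs with the reverse site to give a product ending at position 141: sizes 112, 95 bp.

112 bp, 95 bp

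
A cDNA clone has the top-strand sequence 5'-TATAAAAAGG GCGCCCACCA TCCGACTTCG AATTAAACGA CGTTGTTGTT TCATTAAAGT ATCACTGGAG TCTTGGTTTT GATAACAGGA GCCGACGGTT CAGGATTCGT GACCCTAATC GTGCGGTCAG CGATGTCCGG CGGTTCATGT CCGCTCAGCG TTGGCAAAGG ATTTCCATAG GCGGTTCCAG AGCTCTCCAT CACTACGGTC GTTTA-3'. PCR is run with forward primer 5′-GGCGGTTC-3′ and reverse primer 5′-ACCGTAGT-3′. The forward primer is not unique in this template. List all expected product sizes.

71 bp, 30 bp

The forward primer GGCGGTTC matches the top strand at positions 139–146, 180–187.
The reverse primer's reverse complement is ACTACGGT, matching at positions 202–209.
Each forward site pairs with the reverse site to give a product ending at position 209: sizes 71, 30 bp.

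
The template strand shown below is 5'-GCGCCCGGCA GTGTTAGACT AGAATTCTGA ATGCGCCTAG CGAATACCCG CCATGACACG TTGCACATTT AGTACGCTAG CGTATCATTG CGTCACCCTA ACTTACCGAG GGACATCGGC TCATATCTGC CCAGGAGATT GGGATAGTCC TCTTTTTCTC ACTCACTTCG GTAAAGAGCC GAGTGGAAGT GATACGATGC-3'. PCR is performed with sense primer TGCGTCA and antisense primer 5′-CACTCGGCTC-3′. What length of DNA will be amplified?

97 bp

The forward primer matches the template at positions 89–95.
Taking the reverse complement of CACTCGGCTC gives GAGCCGAGTG, found at positions 176–185 on the template; the primer anneals here to the top strand with its 3' end pointing upstream.
Product length = (reverse-primer end) − (forward-primer start) + 1 = 185 − 89 + 1 = 97 bp.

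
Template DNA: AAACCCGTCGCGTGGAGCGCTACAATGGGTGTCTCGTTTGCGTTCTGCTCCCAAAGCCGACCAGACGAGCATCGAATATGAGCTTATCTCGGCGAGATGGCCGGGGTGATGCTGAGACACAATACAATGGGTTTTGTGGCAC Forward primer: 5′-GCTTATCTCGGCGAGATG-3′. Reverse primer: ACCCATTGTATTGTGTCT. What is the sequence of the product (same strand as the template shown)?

5'-GCTTATCTCGGCGAGATGGCCGGGGTGATGCTGAGACACAATACAATGGGT-3'

Forward primer GCTTATCTCGGCGAGATG is found on the top strand at positions 82–99.
Reverse complement of the reverse primer: AGACACAATACAATGGGT. This occurs on the top strand at positions 115–132.
The product is the template from position 82 through 132 (51 bp).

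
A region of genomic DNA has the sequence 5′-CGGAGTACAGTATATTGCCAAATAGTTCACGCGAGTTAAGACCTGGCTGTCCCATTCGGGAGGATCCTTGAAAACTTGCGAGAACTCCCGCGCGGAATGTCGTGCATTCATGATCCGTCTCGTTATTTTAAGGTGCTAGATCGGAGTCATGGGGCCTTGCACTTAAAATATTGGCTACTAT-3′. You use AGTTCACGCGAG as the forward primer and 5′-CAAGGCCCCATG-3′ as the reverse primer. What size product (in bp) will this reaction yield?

136 bp

The forward primer matches the template at positions 24–35.
The reverse primer's reverse complement is CATGGGGCCTTG, which matches the template at positions 148–159.
Product length = (reverse-primer end) − (forward-primer start) + 1 = 159 − 24 + 1 = 136 bp.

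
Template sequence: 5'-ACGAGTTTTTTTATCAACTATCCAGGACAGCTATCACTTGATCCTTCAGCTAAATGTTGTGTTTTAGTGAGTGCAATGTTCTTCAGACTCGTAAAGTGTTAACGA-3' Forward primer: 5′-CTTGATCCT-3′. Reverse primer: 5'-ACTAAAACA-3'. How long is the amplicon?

32 bp

The forward primer matches the template at positions 37–45.
Taking the reverse complement of ACTAAAACA gives TGTTTTAGT, found at positions 60–68 on the template; the primer anneals here to the top strand with its 3' end pointing upstream.
The product runs from position 37 to position 68, so its length is 68 − 37 + 1 = 32 bp.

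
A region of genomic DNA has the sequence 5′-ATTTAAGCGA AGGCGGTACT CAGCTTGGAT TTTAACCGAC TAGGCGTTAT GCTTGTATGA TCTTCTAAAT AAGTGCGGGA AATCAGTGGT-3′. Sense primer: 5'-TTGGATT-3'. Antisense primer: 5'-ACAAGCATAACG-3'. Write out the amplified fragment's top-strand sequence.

5'-TTGGATTTTAACCGACTAGGCGTTATGCTTGT-3'

The forward primer matches the template at positions 25–31.
Taking the reverse complement of ACAAGCATAACG gives CGTTATGCTTGT, found at positions 45–56 on the template; the primer anneals here to the top strand with its 3' end pointing upstream.
The product is the template from position 25 through 56 (32 bp).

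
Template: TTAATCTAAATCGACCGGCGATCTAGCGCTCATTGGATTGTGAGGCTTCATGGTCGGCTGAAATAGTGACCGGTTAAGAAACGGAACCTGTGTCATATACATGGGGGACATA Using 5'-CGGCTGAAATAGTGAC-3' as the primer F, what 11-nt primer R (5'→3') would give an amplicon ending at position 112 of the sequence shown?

5'-TATGTCCCCCA-3'

The forward primer binds at positions 55–70; the product's 3' end on the top strand is position 112.
The reverse primer anneals to the top strand over positions 102–112, i.e. to TGGGGGACATA.
Its sequence written 5'→3' is the reverse complement: TATGTCCCCCA.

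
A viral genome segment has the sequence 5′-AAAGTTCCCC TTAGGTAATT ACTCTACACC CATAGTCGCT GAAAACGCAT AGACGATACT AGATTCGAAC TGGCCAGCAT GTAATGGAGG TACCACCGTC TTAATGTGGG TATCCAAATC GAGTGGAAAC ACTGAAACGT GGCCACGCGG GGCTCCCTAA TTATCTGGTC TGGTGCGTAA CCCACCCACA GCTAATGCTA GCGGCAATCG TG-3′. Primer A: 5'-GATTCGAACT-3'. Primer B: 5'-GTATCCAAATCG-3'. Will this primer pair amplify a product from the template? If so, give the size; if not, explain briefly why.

Primer A (GATTCGAACT) matches the top strand at positions 62–71 (3' end points downstream).
Primer B (GTATCCAAATCG) also matches the top strand directly, at positions 110–121 — its reverse complement CGATTTGGATAC is not present.
Both primers anneal to the bottom strand with 3' ends pointing the same way, so neither can prime synthesis back toward the other.

No product — both primers anneal to the same strand and extend in the same direction.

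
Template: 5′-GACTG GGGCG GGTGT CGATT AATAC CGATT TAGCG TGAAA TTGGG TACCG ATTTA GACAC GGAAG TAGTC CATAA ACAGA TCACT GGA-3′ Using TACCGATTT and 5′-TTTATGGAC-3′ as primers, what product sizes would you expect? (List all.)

54 bp, 31 bp

The forward primer TACCGATTT matches the top strand at positions 23–31, 46–54.
The reverse primer's reverse complement is GTCCATAAA, matching at positions 68–76.
Each forward site pairs with the reverse site to give a product ending at position 76: sizes 54, 31 bp.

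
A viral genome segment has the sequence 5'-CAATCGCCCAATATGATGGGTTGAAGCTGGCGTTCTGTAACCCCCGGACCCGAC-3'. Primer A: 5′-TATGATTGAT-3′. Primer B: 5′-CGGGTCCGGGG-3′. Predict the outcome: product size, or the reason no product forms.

Primer A (TATGATTGAT) does not match the top strand, and its reverse complement ATCAATCATA does not match either.
With no annealing site for primer A, no amplification occurs.

No product — primer A has no binding site in the template.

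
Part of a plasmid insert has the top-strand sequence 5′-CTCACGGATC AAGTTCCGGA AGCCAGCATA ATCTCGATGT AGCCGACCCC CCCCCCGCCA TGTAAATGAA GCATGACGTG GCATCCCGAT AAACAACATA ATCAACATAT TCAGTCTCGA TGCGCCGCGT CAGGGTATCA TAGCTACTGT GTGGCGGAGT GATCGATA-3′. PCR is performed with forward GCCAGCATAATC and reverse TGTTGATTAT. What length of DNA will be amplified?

86 bp

The forward primer matches the template at positions 22–33.
The reverse primer's reverse complement is ATAATCAACA, which matches the template at positions 98–107.
Product length = (reverse-primer end) − (forward-primer start) + 1 = 107 − 22 + 1 = 86 bp.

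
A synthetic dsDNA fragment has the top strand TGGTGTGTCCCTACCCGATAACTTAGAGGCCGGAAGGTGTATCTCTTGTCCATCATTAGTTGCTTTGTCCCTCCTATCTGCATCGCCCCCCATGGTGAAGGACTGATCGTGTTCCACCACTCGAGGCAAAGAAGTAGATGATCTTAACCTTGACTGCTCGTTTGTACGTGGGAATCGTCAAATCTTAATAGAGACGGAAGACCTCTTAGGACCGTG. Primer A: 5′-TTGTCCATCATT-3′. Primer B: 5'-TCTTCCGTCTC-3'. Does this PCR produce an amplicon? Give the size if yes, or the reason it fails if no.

Yes — a 156 bp product.

Primer A (TTGTCCATCATT) matches the top strand at positions 46–57; it acts as a forward primer.
Primer B's reverse complement is GAGACGGAAGA, matching the top strand at positions 191–201; it acts as a reverse primer.
The 3' ends face each other across positions 46–201, giving a 156 bp product.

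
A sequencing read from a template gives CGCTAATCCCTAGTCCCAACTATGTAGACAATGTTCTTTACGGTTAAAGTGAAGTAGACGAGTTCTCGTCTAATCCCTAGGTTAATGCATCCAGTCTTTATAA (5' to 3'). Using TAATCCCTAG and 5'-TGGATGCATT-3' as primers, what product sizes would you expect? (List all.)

90 bp, 23 bp

The forward primer TAATCCCTAG matches the top strand at positions 4–13, 71–80.
The reverse primer's reverse complement is AATGCATCCA, matching at positions 84–93.
Each forward site pairs with the reverse site to give a product ending at position 93: sizes 90, 23 bp.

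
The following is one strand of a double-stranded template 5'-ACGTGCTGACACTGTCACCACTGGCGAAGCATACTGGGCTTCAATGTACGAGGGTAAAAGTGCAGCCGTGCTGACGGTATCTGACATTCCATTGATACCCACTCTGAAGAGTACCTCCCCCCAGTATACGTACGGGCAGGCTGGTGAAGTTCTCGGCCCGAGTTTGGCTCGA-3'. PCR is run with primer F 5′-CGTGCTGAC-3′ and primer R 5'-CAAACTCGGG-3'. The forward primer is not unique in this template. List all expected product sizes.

The forward primer CGTGCTGAC matches the top strand at positions 2–10, 67–75.
The reverse primer's reverse complement is CCCGAGTTTG, matching at positions 157–166.
Each forward site pairs with the reverse site to give a product ending at position 166: sizes 165, 100 bp.

165 bp, 100 bp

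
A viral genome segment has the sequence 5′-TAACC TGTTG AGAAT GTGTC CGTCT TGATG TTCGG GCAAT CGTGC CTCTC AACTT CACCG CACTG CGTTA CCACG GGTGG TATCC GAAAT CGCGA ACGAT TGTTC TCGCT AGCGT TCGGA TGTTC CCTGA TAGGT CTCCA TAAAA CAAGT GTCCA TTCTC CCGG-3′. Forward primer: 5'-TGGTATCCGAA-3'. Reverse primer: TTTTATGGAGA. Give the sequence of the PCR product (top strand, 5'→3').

5'-TGGTATCCGAAATCGCGAACGATTGTTCTCGCTAGCGTTCGGATGTTCCCTGATAGGTCTCCATAAAA-3'

Forward primer TGGTATCCGAA is found on the top strand at positions 78–88.
Taking the reverse complement of TTTTATGGAGA gives TCTCCATAAAA, found at positions 135–145 on the template; the primer anneals here to the top strand with its 3' end pointing upstream.
The product is the template from position 78 through 145 (68 bp).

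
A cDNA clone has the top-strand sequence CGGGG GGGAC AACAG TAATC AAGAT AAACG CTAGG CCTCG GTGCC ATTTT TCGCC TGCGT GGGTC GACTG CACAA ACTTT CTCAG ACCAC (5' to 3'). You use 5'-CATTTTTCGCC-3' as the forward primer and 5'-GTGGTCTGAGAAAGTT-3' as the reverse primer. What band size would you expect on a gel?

46 bp

Scanning the template, CATTTTTCGCC occurs at positions 45–55; this primer anneals to the bottom strand there with its 3' end pointing downstream.
The reverse primer's reverse complement is AACTTTCTCAGACCAC, which matches the template at positions 75–90.
Product length = (reverse-primer end) − (forward-primer start) + 1 = 90 − 45 + 1 = 46 bp.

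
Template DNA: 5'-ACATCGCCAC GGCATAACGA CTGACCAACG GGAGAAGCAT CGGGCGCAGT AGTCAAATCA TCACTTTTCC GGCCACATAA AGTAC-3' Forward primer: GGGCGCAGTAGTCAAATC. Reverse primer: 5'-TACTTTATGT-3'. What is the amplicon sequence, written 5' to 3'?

5'-GGGCGCAGTAGTCAAATCATCACTTTTCCGGCCACATAAAGTA-3'

Scanning the template, GGGCGCAGTAGTCAAATC occurs at positions 42–59; this primer anneals to the bottom strand there with its 3' end pointing downstream.
Reverse complement of the reverse primer: ACATAAAGTA. This occurs on the top strand at positions 75–84.
The product is the template from position 42 through 84 (43 bp).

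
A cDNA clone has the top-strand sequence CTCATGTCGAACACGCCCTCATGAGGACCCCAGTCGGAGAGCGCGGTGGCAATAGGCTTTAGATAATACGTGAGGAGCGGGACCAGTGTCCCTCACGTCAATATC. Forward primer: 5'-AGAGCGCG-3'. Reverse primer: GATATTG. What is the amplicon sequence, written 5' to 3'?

Forward primer AGAGCGCG is found on the top strand at positions 38–45.
Reverse complement of the reverse primer: CAATATC. This occurs on the top strand at positions 99–105.
The product is the template from position 38 through 105 (68 bp).

5'-AGAGCGCGGTGGCAATAGGCTTTAGATAATACGTGAGGAGCGGGACCAGTGTCCCTCACGTCAATATC-3'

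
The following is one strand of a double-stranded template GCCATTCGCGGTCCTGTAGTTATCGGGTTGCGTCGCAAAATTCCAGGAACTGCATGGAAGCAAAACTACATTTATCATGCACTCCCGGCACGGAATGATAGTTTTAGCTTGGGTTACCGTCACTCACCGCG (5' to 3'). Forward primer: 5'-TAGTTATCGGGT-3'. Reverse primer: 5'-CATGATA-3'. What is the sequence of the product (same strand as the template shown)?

Scanning the template, TAGTTATCGGGT occurs at positions 17–28; this primer anneals to the bottom strand there with its 3' end pointing downstream.
Reverse complement of the reverse primer: TATCATG. This occurs on the top strand at positions 73–79.
The product is the template from position 17 through 79 (63 bp).

5'-TAGTTATCGGGTTGCGTCGCAAAATTCCAGGAACTGCATGGAAGCAAAACTACATTTATCATG-3'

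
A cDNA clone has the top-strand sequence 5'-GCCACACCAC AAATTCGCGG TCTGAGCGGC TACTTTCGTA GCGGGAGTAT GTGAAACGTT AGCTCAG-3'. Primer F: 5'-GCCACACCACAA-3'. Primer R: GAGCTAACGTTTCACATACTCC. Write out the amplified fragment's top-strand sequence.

Scanning the template, GCCACACCACAA occurs at positions 1–12; this primer anneals to the bottom strand there with its 3' end pointing downstream.
The reverse primer's reverse complement is GGAGTATGTGAAACGTTAGCTC, which matches the template at positions 44–65.
The product is the template from position 1 through 65 (65 bp).

5'-GCCACACCACAAATTCGCGGTCTGAGCGGCTACTTTCGTAGCGGGAGTATGTGAAACGTTAGCTC-3'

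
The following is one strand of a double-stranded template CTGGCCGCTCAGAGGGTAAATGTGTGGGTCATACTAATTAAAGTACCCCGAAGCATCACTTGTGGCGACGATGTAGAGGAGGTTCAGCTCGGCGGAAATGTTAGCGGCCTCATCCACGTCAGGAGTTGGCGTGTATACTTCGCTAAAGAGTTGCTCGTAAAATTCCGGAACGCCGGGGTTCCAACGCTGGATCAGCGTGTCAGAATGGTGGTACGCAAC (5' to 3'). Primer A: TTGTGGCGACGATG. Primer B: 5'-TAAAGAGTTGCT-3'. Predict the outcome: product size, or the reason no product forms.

No product — both primers anneal to the same strand and extend in the same direction.

Primer A (TTGTGGCGACGATG) matches the top strand at positions 60–73 (3' end points downstream).
Primer B (TAAAGAGTTGCT) also matches the top strand directly, at positions 144–155 — its reverse complement AGCAACTCTTTA is not present.
Both primers anneal to the bottom strand with 3' ends pointing the same way, so neither can prime synthesis back toward the other.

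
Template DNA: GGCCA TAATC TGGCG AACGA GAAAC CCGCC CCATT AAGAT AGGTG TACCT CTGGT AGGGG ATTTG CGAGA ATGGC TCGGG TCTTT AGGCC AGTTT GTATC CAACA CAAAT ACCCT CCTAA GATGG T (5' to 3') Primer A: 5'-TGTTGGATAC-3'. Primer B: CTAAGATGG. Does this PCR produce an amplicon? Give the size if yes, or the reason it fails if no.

Primer A (TGTTGGATAC) has reverse complement GTATCCAACA, which matches the top strand at positions 96–105; primer A anneals to the top strand there with its 3' end pointing upstream toward position 96.
Primer B (CTAAGATGG) matches the top strand directly at positions 117–125; it anneals to the bottom strand with its 3' end pointing downstream toward position 125.
The 3' ends diverge (primer A extends toward position 1, primer B toward position 126), so the primers never converge on a shared product.

No product — the primers' 3' ends point away from each other.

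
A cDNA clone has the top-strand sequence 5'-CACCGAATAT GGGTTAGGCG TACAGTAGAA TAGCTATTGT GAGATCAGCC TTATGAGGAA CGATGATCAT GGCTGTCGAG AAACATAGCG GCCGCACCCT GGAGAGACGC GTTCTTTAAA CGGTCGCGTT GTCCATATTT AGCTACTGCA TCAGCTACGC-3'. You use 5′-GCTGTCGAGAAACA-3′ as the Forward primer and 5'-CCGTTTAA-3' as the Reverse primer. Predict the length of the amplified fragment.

Forward primer GCTGTCGAGAAACA is found on the top strand at positions 72–85.
Reverse complement of the reverse primer: TTAAACGG. This occurs on the top strand at positions 116–123.
Amplicon spans positions 72–123: 52 bp.

52 bp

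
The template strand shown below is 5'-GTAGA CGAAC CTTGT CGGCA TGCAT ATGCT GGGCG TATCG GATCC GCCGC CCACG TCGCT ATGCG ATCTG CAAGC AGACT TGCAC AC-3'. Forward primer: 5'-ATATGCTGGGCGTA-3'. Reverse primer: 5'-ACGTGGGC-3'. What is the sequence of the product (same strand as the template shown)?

Scanning the template, ATATGCTGGGCGTA occurs at positions 24–37; this primer anneals to the bottom strand there with its 3' end pointing downstream.
Taking the reverse complement of ACGTGGGC gives GCCCACGT, found at positions 49–56 on the template; the primer anneals here to the top strand with its 3' end pointing upstream.
The product is the template from position 24 through 56 (33 bp).

5'-ATATGCTGGGCGTATCGGATCCGCCGCCCACGT-3'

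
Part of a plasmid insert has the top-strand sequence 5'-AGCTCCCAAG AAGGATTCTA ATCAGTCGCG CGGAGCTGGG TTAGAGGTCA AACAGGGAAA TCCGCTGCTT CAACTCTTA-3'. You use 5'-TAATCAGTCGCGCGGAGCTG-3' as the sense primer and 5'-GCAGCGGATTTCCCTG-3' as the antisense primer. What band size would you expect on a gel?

Scanning the template, TAATCAGTCGCGCGGAGCTG occurs at positions 19–38; this primer anneals to the bottom strand there with its 3' end pointing downstream.
Reverse complement of the reverse primer: CAGGGAAATCCGCTGC. This occurs on the top strand at positions 53–68.
The product runs from position 19 to position 68, so its length is 68 − 19 + 1 = 50 bp.

50 bp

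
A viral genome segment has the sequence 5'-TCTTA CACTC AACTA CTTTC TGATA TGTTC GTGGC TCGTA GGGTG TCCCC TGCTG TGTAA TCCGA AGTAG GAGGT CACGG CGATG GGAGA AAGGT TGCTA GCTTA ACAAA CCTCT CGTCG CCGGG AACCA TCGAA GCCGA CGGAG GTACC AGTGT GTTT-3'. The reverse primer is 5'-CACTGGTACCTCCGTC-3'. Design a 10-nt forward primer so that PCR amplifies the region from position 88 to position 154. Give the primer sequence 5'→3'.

The reverse primer's reverse complement GACGGAGGTACCAGTG matches the template at positions 139–154; the product starts at position 88.
The forward primer is identical to the top strand over positions 88–97: AGAAAGGTTG.

5'-AGAAAGGTTG-3'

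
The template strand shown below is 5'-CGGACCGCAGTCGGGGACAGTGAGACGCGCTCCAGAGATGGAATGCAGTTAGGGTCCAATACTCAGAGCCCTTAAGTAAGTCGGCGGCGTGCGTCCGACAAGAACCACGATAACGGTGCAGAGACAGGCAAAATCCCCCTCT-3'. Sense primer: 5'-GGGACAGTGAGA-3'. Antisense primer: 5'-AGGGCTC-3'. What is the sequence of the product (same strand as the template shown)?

Forward primer GGGACAGTGAGA is found on the top strand at positions 14–25.
The reverse primer's reverse complement is GAGCCCT, which matches the template at positions 66–72.
The product is the template from position 14 through 72 (59 bp).

5'-GGGACAGTGAGACGCGCTCCAGAGATGGAATGCAGTTAGGGTCCAATACTCAGAGCCCT-3'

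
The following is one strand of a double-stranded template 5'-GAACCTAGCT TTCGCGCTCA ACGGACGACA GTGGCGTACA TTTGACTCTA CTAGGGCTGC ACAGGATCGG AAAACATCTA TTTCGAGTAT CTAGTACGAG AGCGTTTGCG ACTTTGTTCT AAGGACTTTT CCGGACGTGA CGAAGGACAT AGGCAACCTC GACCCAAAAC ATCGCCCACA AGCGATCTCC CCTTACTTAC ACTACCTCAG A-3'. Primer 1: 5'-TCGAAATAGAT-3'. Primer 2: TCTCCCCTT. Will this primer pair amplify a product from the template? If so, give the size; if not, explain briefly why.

Primer 1 (TCGAAATAGAT) has reverse complement ATCTATTTCGA, which matches the top strand at positions 76–86; primer 1 anneals to the top strand there with its 3' end pointing upstream toward position 76.
Primer 2 (TCTCCCCTT) matches the top strand directly at positions 186–194; it anneals to the bottom strand with its 3' end pointing downstream toward position 194.
The 3' ends diverge (primer 1 extends toward position 1, primer 2 toward position 211), so the primers never converge on a shared product.

No product — the primers' 3' ends point away from each other.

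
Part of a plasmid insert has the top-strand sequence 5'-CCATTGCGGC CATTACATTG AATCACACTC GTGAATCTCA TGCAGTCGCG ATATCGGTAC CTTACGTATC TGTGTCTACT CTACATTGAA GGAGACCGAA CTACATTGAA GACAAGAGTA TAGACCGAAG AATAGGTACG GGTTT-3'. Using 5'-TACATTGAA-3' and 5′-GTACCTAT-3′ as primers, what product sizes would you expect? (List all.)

The forward primer TACATTGAA matches the top strand at positions 14–22, 82–90, 102–110.
The reverse primer's reverse complement is ATAGGTAC, matching at positions 132–139.
Each forward site pairs with the reverse site to give a product ending at position 139: sizes 126, 58, 38 bp.

126 bp, 58 bp, 38 bp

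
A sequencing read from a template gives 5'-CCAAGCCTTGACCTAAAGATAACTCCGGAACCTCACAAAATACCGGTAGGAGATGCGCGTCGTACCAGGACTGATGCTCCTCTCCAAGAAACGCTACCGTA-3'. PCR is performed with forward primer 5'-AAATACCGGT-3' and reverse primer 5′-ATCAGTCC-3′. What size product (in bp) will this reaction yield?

38 bp

Forward primer AAATACCGGT is found on the top strand at positions 38–47.
Reverse complement of the reverse primer: GGACTGAT. This occurs on the top strand at positions 68–75.
The product runs from position 38 to position 75, so its length is 75 − 38 + 1 = 38 bp.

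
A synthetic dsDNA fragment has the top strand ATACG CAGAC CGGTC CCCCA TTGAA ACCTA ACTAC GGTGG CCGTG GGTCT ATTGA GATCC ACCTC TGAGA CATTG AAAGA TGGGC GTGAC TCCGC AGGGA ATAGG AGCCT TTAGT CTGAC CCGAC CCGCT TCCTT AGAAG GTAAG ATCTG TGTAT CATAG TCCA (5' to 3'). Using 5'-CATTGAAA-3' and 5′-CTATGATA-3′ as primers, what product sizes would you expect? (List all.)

142 bp, 90 bp

The forward primer CATTGAAA matches the top strand at positions 19–26, 71–78.
The reverse primer's reverse complement is TATCATAG, matching at positions 153–160.
Each forward site pairs with the reverse site to give a product ending at position 160: sizes 142, 90 bp.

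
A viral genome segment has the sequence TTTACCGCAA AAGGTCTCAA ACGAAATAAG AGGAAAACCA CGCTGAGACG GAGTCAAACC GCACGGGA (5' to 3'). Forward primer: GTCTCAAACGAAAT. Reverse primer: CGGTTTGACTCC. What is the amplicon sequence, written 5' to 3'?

Forward primer GTCTCAAACGAAAT is found on the top strand at positions 14–27.
The reverse primer's reverse complement is GGAGTCAAACCG, which matches the template at positions 50–61.
The product is the template from position 14 through 61 (48 bp).

5'-GTCTCAAACGAAATAAGAGGAAAACCACGCTGAGACGGAGTCAAACCG-3'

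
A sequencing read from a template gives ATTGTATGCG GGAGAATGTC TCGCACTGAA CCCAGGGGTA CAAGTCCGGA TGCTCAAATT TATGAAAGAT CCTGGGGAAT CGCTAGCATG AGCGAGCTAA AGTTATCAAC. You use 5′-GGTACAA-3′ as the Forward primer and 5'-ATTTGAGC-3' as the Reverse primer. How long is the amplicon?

23 bp

Forward primer GGTACAA is found on the top strand at positions 37–43.
Reverse complement of the reverse primer: GCTCAAAT. This occurs on the top strand at positions 52–59.
Amplicon spans positions 37–59: 23 bp.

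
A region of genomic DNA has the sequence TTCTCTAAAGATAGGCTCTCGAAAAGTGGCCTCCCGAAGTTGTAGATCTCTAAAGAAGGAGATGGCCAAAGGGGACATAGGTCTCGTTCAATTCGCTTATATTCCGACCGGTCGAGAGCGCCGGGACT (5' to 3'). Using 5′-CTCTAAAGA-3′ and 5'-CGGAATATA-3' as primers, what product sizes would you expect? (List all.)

The forward primer CTCTAAAGA matches the top strand at positions 3–11, 48–56.
The reverse primer's reverse complement is TATATTCCG, matching at positions 98–106.
Each forward site pairs with the reverse site to give a product ending at position 106: sizes 104, 59 bp.

104 bp, 59 bp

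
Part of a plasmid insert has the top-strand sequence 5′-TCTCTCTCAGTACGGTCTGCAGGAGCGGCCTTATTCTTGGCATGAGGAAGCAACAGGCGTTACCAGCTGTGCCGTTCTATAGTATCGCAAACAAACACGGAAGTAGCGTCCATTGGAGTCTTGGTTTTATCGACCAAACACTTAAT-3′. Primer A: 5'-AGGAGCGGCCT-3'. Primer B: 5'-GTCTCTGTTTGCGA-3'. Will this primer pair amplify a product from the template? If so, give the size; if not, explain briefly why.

No product — primer B has no binding site in the template.

Primer B (GTCTCTGTTTGCGA) does not match the top strand, and its reverse complement TCGCAAACAGAGAC does not match either.
With no annealing site for primer B, no amplification occurs.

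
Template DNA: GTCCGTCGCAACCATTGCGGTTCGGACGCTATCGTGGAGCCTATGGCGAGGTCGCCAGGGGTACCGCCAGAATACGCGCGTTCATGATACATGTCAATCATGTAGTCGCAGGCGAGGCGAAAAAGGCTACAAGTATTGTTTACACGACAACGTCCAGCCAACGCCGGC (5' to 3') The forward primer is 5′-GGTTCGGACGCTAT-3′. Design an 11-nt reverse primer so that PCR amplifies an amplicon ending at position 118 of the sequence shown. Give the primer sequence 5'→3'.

The forward primer binds at positions 19–32; the product's 3' end on the top strand is position 118.
The reverse primer anneals to the top strand over positions 108–118, i.e. to GCAGGCGAGGC.
Its sequence written 5'→3' is the reverse complement: GCCTCGCCTGC.

5'-GCCTCGCCTGC-3'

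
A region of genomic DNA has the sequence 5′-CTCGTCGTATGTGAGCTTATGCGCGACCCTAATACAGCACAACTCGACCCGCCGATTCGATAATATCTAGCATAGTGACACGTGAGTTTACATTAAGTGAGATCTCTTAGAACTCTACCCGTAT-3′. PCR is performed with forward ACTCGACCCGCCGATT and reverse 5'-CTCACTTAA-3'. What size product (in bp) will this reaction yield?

The forward primer matches the template at positions 42–57.
The reverse primer's reverse complement is TTAAGTGAG, which matches the template at positions 93–101.
Amplicon spans positions 42–101: 60 bp.

60 bp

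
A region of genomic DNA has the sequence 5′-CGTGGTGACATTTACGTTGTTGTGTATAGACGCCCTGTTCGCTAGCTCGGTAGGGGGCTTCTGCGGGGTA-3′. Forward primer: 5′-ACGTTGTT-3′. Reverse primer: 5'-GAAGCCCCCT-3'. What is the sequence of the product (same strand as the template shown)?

Scanning the template, ACGTTGTT occurs at positions 14–21; this primer anneals to the bottom strand there with its 3' end pointing downstream.
Taking the reverse complement of GAAGCCCCCT gives AGGGGGCTTC, found at positions 52–61 on the template; the primer anneals here to the top strand with its 3' end pointing upstream.
The product is the template from position 14 through 61 (48 bp).

5'-ACGTTGTTGTGTATAGACGCCCTGTTCGCTAGCTCGGTAGGGGGCTTC-3'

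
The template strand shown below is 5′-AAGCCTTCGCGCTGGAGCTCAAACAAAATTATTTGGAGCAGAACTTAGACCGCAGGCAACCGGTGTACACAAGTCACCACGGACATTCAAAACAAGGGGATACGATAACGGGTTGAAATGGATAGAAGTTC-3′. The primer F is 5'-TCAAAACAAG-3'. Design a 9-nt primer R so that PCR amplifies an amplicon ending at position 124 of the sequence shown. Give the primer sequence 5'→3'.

The forward primer binds at positions 87–96; the product's 3' end on the top strand is position 124.
The reverse primer anneals to the top strand over positions 116–124, i.e. to AAATGGATA.
Its sequence written 5'→3' is the reverse complement: TATCCATTT.

5'-TATCCATTT-3'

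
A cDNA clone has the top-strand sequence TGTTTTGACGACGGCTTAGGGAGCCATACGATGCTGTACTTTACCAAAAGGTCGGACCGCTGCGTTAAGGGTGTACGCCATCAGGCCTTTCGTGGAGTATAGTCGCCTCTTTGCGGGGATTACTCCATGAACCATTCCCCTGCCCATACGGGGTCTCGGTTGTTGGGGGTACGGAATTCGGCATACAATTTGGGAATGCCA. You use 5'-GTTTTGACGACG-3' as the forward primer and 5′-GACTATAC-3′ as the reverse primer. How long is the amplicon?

Forward primer GTTTTGACGACG is found on the top strand at positions 2–13.
The reverse primer's reverse complement is GTATAGTC, which matches the template at positions 97–104.
Amplicon spans positions 2–104: 103 bp.

103 bp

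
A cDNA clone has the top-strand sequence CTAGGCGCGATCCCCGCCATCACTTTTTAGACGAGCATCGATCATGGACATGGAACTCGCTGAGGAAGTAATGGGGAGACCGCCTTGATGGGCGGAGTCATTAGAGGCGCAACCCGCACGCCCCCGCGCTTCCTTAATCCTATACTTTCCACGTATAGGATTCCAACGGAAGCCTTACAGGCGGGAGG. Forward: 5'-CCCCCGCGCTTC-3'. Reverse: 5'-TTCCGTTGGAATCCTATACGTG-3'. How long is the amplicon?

The forward primer matches the template at positions 121–132.
Taking the reverse complement of TTCCGTTGGAATCCTATACGTG gives CACGTATAGGATTCCAACGGAA, found at positions 150–171 on the template; the primer anneals here to the top strand with its 3' end pointing upstream.
Amplicon spans positions 121–171: 51 bp.

51 bp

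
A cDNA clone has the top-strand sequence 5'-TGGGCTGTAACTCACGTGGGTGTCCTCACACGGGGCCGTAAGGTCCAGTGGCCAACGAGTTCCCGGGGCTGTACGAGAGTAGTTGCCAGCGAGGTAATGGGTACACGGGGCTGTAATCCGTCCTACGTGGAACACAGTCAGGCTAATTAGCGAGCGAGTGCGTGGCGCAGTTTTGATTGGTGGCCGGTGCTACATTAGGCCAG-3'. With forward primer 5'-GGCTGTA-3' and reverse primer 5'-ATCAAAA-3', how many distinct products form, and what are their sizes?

Three products: 175 bp, 111 bp, 69 bp

The forward primer GGCTGTA matches the top strand at positions 3–9, 67–73, 109–115.
The reverse primer's reverse complement is TTTTGAT, matching at positions 171–177.
Each forward site pairs with the reverse site to give a product ending at position 177: sizes 175, 111, 69 bp.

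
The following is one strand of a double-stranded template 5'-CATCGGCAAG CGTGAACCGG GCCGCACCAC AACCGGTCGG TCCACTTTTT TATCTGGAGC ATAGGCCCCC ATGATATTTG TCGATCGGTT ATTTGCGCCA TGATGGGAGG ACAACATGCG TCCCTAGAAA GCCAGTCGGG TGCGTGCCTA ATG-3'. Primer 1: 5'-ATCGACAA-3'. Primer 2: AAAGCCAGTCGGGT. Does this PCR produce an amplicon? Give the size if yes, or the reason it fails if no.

No product — the primers' 3' ends point away from each other.

Primer 1 (ATCGACAA) has reverse complement TTGTCGAT, which matches the top strand at positions 78–85; primer 1 anneals to the top strand there with its 3' end pointing upstream toward position 78.
Primer 2 (AAAGCCAGTCGGGT) matches the top strand directly at positions 128–141; it anneals to the bottom strand with its 3' end pointing downstream toward position 141.
The 3' ends diverge (primer 1 extends toward position 1, primer 2 toward position 153), so the primers never converge on a shared product.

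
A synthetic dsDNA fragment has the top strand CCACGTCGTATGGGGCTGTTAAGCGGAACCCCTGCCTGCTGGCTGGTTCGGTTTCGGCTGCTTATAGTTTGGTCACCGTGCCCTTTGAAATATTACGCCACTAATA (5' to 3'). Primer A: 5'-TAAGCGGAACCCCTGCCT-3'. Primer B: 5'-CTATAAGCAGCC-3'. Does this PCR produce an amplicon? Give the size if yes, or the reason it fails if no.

Primer A (TAAGCGGAACCCCTGCCT) matches the top strand at positions 20–37; it acts as a forward primer.
Primer B's reverse complement is GGCTGCTTATAG, matching the top strand at positions 56–67; it acts as a reverse primer.
The 3' ends face each other across positions 20–67, giving a 48 bp product.

Yes — a 48 bp product.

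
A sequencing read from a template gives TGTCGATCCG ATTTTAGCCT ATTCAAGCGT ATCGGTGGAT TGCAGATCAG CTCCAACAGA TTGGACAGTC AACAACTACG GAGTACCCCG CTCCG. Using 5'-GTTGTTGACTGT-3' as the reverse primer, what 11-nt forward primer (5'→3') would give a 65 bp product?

5'-TTTTAGCCTAT-3'

The reverse primer's reverse complement ACAGTCAACAAC matches the template at positions 65–76, so the product ends at position 76.
A 65 bp product then starts at position 76 − 65 + 1 = 12.
The forward primer is identical to the top strand there: TTTTAGCCTAT.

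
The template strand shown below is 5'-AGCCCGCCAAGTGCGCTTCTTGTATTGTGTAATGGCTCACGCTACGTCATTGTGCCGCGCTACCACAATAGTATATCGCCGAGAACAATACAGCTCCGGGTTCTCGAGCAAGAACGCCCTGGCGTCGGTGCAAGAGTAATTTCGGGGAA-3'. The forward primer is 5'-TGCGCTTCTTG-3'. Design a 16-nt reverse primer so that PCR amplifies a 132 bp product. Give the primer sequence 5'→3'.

The forward primer binds at positions 12–22, so a 132 bp product ends at position 12 + 132 − 1 = 143.
The reverse primer anneals to the top strand over positions 128–143, i.e. to GTGCAAGAGTAATTTC.
Its sequence written 5'→3' is the reverse complement: GAAATTACTCTTGCAC.

5'-GAAATTACTCTTGCAC-3'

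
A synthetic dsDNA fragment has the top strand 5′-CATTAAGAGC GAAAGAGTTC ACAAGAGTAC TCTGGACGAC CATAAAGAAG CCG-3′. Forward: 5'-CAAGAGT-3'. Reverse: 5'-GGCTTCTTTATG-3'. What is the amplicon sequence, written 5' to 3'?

5'-CAAGAGTACTCTGGACGACCATAAAGAAGCC-3'

Forward primer CAAGAGT is found on the top strand at positions 22–28.
Reverse complement of the reverse primer: CATAAAGAAGCC. This occurs on the top strand at positions 41–52.
The product is the template from position 22 through 52 (31 bp).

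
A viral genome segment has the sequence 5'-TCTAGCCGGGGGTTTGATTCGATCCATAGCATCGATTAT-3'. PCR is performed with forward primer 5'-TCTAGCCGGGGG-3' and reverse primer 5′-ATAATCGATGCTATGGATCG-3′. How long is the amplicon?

Forward primer TCTAGCCGGGGG is found on the top strand at positions 1–12.
Reverse complement of the reverse primer: CGATCCATAGCATCGATTAT. This occurs on the top strand at positions 20–39.
Product length = (reverse-primer end) − (forward-primer start) + 1 = 39 − 1 + 1 = 39 bp.

39 bp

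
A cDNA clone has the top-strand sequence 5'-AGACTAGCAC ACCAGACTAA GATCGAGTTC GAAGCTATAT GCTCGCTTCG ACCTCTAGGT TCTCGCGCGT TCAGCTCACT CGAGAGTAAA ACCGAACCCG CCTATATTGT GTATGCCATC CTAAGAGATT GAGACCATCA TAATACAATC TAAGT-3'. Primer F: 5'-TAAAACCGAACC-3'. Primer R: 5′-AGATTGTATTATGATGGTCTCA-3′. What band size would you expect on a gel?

Forward primer TAAAACCGAACC is found on the top strand at positions 87–98.
The reverse primer's reverse complement is TGAGACCATCATAATACAATCT, which matches the template at positions 130–151.
The product runs from position 87 to position 151, so its length is 151 − 87 + 1 = 65 bp.

65 bp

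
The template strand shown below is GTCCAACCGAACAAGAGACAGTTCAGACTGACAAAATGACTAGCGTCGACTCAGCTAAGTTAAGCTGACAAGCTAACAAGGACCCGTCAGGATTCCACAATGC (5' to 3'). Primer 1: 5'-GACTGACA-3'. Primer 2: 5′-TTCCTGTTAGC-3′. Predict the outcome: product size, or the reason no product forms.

No product — primer 2 has no binding site in the template.

Primer 2 (TTCCTGTTAGC) does not match the top strand, and its reverse complement GCTAACAGGAA does not match either.
With no annealing site for primer 2, no amplification occurs.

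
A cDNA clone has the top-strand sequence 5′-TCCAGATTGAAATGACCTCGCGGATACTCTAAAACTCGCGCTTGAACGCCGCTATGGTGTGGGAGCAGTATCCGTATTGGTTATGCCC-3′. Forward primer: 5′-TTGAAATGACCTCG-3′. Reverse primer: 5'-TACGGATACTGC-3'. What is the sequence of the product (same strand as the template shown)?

Forward primer TTGAAATGACCTCG is found on the top strand at positions 7–20.
Taking the reverse complement of TACGGATACTGC gives GCAGTATCCGTA, found at positions 65–76 on the template; the primer anneals here to the top strand with its 3' end pointing upstream.
The product is the template from position 7 through 76 (70 bp).

5'-TTGAAATGACCTCGCGGATACTCTAAAACTCGCGCTTGAACGCCGCTATGGTGTGGGAGCAGTATCCGTA-3'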